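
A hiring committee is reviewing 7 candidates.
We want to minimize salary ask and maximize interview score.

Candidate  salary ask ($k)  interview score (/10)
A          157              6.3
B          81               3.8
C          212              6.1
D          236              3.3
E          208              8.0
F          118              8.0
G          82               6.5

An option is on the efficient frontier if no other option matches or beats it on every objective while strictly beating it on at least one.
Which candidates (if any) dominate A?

F, G

F: salary ask 118≤157, interview score 8.0≥6.3 — dominates A.
G: salary ask 82≤157, interview score 6.5≥6.3 — dominates A.
Others (B, C, D, E) are each worse than A on at least one objective.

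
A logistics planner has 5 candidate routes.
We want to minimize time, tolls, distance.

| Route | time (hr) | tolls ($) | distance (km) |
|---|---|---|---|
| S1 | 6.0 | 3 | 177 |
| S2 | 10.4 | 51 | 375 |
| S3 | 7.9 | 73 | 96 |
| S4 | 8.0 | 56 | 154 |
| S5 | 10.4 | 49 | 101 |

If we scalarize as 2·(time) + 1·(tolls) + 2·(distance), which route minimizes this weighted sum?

S5

S1: 2·6.0 + 1·3 + 2·177 = 369.0
S2: 2·10.4 + 1·51 + 2·375 = 821.8
S3: 2·7.9 + 1·73 + 2·96 = 280.8
S4: 2·8.0 + 1·56 + 2·154 = 380.0
S5: 2·10.4 + 1·49 + 2·101 = 271.8
Lowest: S5 at 271.8.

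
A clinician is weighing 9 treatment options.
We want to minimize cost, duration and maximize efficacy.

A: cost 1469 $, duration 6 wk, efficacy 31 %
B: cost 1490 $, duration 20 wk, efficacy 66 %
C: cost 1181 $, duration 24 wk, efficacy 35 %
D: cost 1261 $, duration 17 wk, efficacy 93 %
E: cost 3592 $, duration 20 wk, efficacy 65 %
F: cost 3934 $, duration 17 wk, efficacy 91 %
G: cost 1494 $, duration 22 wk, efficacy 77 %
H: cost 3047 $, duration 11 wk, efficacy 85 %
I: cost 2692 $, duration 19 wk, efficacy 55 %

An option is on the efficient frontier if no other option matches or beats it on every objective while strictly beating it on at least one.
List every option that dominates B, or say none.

D: cost 1261≤1490, duration 17≤20, efficacy 93≥66 — dominates B.
Others (A, C, E, F, G, H, I) are each worse than B on at least one objective.

D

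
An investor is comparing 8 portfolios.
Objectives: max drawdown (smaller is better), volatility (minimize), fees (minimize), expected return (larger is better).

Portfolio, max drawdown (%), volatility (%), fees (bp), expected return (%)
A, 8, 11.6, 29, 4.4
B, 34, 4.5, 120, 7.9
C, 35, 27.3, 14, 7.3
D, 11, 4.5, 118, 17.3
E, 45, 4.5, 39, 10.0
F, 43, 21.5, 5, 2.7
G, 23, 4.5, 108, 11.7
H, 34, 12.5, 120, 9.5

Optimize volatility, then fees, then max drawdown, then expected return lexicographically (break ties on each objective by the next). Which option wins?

First minimize volatility: best is 4.5, kept {B, D, E, G}.
Then minimize fees: best is 39, kept {E}.

E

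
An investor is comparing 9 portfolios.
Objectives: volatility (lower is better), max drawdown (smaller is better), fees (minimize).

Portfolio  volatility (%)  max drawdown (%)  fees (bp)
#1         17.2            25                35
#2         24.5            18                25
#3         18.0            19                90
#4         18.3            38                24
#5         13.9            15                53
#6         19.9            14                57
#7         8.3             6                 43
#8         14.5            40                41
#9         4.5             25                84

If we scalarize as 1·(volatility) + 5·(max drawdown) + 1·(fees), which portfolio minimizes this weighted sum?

#1: 1·17.2 + 5·25 + 1·35 = 177.2
#2: 1·24.5 + 5·18 + 1·25 = 139.5
#3: 1·18.0 + 5·19 + 1·90 = 203.0
#4: 1·18.3 + 5·38 + 1·24 = 232.3
#5: 1·13.9 + 5·15 + 1·53 = 141.9
#6: 1·19.9 + 5·14 + 1·57 = 146.9
#7: 1·8.3 + 5·6 + 1·43 = 81.3
#8: 1·14.5 + 5·40 + 1·41 = 255.5
#9: 1·4.5 + 5·25 + 1·84 = 213.5
Lowest: #7 at 81.3.

#7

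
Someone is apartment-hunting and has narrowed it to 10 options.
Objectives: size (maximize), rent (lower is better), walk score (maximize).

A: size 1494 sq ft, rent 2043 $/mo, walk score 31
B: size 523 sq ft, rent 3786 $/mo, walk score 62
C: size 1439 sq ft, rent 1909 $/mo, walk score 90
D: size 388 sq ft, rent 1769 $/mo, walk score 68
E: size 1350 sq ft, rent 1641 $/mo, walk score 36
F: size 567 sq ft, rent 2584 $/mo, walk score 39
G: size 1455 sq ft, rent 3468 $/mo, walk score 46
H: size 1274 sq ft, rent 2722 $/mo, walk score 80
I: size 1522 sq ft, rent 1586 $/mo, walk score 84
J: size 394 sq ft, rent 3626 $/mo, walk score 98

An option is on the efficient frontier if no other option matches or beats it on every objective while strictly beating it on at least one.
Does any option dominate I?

A: worse on size (1494 vs 1522).
B: worse on size (523 vs 1522).
C: worse on size (1439 vs 1522).
D: worse on size (388 vs 1522).
E: worse on size (1350 vs 1522).
F: worse on size (567 vs 1522).
G: worse on size (1455 vs 1522).
H: worse on size (1274 vs 1522).
J: worse on size (394 vs 1522).
No option is at least as good as I on every objective and strictly better on one.

No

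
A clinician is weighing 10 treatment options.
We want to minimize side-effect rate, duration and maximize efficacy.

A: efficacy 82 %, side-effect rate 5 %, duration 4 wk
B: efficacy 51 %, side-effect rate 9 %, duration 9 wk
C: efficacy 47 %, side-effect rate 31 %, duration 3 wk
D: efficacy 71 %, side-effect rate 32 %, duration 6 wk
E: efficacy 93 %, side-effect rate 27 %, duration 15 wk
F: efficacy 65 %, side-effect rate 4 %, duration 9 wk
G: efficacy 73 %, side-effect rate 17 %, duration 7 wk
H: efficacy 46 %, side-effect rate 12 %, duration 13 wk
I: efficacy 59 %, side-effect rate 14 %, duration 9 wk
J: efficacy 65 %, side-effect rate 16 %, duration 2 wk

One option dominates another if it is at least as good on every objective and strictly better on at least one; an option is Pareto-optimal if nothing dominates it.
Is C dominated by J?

Yes

J vs C: efficacy 65≥47, side-effect rate 16≤31, duration 2≤3 — J is at least as good on every objective with at least one strict improvement.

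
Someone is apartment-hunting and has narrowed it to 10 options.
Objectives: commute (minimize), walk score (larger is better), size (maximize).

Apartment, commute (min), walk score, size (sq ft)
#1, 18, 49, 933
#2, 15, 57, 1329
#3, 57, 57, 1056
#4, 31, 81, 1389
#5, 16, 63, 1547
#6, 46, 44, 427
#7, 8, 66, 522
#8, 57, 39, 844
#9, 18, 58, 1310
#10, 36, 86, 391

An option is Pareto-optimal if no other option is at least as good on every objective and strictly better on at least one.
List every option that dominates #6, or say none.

#1: commute 18≤46, walk score 49≥44, size 933≥427 — dominates #6.
#2: commute 15≤46, walk score 57≥44, size 1329≥427 — dominates #6.
#4: commute 31≤46, walk score 81≥44, size 1389≥427 — dominates #6.
#5: commute 16≤46, walk score 63≥44, size 1547≥427 — dominates #6.
#7: commute 8≤46, walk score 66≥44, size 522≥427 — dominates #6.
#9: commute 18≤46, walk score 58≥44, size 1310≥427 — dominates #6.
Others (#3, #8, #10) are each worse than #6 on at least one objective.

#1, #2, #4, #5, #7, #9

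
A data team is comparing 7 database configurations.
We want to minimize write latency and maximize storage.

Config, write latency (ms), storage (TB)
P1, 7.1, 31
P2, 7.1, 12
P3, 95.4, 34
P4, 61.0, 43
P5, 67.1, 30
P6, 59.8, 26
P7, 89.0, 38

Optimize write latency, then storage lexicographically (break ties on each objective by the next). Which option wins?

P1

First minimize write latency: best is 7.1, kept {P1, P2}.
Then maximize storage: best is 31, kept {P1}.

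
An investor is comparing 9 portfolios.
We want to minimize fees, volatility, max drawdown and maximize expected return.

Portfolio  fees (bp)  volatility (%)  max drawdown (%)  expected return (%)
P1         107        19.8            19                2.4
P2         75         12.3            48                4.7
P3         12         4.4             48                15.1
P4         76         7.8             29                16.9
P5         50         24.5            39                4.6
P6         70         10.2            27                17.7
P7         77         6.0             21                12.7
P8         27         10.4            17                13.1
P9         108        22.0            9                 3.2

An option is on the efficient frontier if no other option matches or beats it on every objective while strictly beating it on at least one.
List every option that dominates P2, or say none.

P3, P6, P8

P3: fees 12≤75, volatility 4.4≤12.3, max drawdown 48≤48, expected return 15.1≥4.7 — dominates P2.
P6: fees 70≤75, volatility 10.2≤12.3, max drawdown 27≤48, expected return 17.7≥4.7 — dominates P2.
P8: fees 27≤75, volatility 10.4≤12.3, max drawdown 17≤48, expected return 13.1≥4.7 — dominates P2.
Others (P1, P4, P5, P7, P9) are each worse than P2 on at least one objective.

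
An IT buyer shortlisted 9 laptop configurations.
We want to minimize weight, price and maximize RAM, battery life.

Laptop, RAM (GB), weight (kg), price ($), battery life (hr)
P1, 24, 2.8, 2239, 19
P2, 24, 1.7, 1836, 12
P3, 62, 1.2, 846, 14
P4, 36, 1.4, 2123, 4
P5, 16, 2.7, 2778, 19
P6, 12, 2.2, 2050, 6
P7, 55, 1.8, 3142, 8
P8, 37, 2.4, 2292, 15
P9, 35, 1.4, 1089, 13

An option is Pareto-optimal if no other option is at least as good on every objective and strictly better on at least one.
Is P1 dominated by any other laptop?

No

P2: worse on battery life (12 vs 19).
P3: worse on battery life (14 vs 19).
P4: worse on battery life (4 vs 19).
P5: worse on RAM (16 vs 24).
P6: worse on RAM (12 vs 24).
P7: worse on price (3142 vs 2239).
P8: worse on price (2292 vs 2239).
P9: worse on battery life (13 vs 19).
No option is at least as good as P1 on every objective and strictly better on one.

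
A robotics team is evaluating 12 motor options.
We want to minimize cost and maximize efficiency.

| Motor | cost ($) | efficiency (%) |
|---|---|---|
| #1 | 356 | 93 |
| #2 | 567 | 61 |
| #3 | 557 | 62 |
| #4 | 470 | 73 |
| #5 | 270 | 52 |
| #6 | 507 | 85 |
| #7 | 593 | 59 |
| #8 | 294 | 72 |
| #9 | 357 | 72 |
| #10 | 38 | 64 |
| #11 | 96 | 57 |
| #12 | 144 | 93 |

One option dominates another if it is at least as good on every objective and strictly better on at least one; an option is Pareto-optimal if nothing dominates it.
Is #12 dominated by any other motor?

#1: worse on cost (356 vs 144).
#2: worse on cost (567 vs 144).
#3: worse on cost (557 vs 144).
#4: worse on cost (470 vs 144).
#5: worse on cost (270 vs 144).
#6: worse on cost (507 vs 144).
#7: worse on cost (593 vs 144).
#8: worse on cost (294 vs 144).
#9: worse on cost (357 vs 144).
#10: worse on efficiency (64 vs 93).
#11: worse on efficiency (57 vs 93).
No option is at least as good as #12 on every objective and strictly better on one.

No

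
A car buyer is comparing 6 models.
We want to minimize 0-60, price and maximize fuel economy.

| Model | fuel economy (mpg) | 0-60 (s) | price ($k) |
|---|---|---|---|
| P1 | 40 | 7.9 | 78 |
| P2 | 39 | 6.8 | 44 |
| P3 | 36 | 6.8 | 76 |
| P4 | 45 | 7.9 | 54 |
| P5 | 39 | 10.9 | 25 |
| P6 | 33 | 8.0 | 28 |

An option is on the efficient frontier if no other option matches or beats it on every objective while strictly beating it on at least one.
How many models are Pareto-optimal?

P1: dominated by P4 (fuel economy 45≥40, 0-60 7.9≤7.9, price 54≤78).
P2: not dominated.
P3: dominated by P2 (fuel economy 39≥36, 0-60 6.8≤6.8, price 44≤76).
P4: not dominated (best fuel economy).
P5: not dominated (best price).
P6: not dominated.
Pareto-optimal: P2, P4, P5, P6 → 4.

4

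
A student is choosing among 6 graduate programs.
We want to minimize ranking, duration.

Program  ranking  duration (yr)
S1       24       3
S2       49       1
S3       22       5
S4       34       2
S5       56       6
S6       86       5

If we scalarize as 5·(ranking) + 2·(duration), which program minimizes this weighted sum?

S3

S1: 5·24 + 2·3 = 126
S2: 5·49 + 2·1 = 247
S3: 5·22 + 2·5 = 120
S4: 5·34 + 2·2 = 174
S5: 5·56 + 2·6 = 292
S6: 5·86 + 2·5 = 440
Lowest: S3 at 120.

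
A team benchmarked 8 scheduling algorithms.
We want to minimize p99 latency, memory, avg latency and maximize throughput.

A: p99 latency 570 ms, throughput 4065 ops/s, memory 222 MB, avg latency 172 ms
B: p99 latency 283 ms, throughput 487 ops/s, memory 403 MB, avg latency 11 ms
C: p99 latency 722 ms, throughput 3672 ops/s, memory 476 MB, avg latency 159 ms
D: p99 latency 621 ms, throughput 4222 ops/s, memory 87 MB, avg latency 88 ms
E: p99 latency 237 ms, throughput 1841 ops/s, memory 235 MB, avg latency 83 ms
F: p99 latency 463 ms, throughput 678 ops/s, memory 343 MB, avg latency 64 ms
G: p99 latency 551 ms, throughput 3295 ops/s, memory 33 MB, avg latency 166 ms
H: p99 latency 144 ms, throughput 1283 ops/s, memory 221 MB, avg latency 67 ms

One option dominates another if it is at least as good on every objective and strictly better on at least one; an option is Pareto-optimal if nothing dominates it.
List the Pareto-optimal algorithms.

A: not dominated.
B: not dominated (best avg latency).
C: dominated by D (p99 latency 621≤722, throughput 4222≥3672, memory 87≤476, avg latency 88≤159).
D: not dominated (best throughput).
E: not dominated.
F: not dominated.
G: not dominated (best memory).
H: not dominated (best p99 latency).

A, B, D, E, F, G, H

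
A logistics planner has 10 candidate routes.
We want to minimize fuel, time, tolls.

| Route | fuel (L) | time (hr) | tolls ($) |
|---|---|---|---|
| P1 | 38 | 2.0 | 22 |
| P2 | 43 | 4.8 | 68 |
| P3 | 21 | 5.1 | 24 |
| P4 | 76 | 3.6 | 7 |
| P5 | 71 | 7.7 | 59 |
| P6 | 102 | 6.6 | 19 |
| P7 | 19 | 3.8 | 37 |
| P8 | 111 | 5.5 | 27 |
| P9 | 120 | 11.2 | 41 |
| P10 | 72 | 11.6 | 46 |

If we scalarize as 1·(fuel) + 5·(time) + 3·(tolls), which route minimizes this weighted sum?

P1: 1·38 + 5·2.0 + 3·22 = 114.0
P2: 1·43 + 5·4.8 + 3·68 = 271.0
P3: 1·21 + 5·5.1 + 3·24 = 118.5
P4: 1·76 + 5·3.6 + 3·7 = 115.0
P5: 1·71 + 5·7.7 + 3·59 = 286.5
P6: 1·102 + 5·6.6 + 3·19 = 192.0
P7: 1·19 + 5·3.8 + 3·37 = 149.0
P8: 1·111 + 5·5.5 + 3·27 = 219.5
P9: 1·120 + 5·11.2 + 3·41 = 299.0
P10: 1·72 + 5·11.6 + 3·46 = 268.0
Lowest: P1 at 114.0.

P1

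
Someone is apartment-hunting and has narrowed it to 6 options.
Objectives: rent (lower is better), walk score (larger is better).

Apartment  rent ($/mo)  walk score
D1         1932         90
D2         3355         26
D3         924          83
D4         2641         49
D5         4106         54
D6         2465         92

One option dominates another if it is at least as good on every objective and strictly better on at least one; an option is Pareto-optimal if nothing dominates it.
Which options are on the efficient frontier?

D1: not dominated.
D2: dominated by D1 (rent 1932≤3355, walk score 90≥26).
D3: not dominated (best rent).
D4: dominated by D1 (rent 1932≤2641, walk score 90≥49).
D5: dominated by D1 (rent 1932≤4106, walk score 90≥54).
D6: not dominated (best walk score).

D1, D3, D6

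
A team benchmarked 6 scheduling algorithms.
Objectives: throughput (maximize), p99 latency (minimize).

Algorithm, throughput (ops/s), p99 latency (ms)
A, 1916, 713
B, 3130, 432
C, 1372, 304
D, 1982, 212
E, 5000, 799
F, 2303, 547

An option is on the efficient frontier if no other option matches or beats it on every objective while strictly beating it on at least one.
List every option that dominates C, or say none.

D: throughput 1982≥1372, p99 latency 212≤304 — dominates C.
Others (A, B, E, F) are each worse than C on at least one objective.

D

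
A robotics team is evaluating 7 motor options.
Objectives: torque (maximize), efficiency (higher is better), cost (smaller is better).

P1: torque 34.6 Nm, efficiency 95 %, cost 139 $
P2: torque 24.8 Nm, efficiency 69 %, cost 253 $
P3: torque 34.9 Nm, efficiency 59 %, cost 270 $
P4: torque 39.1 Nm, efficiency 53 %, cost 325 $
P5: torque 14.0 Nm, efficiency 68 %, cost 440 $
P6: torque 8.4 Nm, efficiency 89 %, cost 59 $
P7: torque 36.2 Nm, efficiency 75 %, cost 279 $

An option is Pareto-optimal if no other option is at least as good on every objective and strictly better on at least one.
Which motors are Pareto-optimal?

P1: not dominated (best efficiency).
P2: dominated by P1 (torque 34.6≥24.8, efficiency 95≥69, cost 139≤253).
P3: not dominated.
P4: not dominated (best torque).
P5: dominated by P1 (torque 34.6≥14.0, efficiency 95≥68, cost 139≤440).
P6: not dominated (best cost).
P7: not dominated.

P1, P3, P4, P6, P7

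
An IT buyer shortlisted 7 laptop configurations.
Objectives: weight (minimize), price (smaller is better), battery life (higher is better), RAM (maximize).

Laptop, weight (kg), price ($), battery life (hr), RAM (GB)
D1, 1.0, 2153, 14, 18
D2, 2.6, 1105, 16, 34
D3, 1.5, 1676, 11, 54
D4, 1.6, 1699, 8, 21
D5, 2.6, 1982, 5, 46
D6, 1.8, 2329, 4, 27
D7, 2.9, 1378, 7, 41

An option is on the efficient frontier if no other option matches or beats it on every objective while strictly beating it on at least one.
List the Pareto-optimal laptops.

D1, D2, D3, D7

D1: not dominated (best weight).
D2: not dominated (best price).
D3: not dominated (best RAM).
D4: dominated by D3 (weight 1.5≤1.6, price 1676≤1699, battery life 11≥8, RAM 54≥21).
D5: dominated by D3 (weight 1.5≤2.6, price 1676≤1982, battery life 11≥5, RAM 54≥46).
D6: dominated by D3 (weight 1.5≤1.8, price 1676≤2329, battery life 11≥4, RAM 54≥27).
D7: not dominated.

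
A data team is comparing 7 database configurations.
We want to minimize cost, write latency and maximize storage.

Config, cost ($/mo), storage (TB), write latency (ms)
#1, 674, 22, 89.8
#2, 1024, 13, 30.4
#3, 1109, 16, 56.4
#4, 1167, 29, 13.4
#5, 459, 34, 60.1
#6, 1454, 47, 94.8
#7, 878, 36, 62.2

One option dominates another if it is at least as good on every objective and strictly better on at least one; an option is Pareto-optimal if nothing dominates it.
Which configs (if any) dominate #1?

#5: cost 459≤674, storage 34≥22, write latency 60.1≤89.8 — dominates #1.
Others (#2, #3, #4, #6, #7) are each worse than #1 on at least one objective.

#5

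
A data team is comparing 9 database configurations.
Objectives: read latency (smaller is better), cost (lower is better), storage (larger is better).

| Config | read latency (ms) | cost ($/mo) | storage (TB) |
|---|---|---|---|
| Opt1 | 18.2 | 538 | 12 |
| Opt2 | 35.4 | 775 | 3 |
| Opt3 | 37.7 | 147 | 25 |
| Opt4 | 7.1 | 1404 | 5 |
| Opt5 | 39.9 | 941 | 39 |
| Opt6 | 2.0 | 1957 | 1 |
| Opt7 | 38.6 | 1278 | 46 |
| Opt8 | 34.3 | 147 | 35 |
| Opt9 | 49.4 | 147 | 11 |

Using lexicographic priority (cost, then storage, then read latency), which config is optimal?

First minimize cost: best is 147, kept {Opt3, Opt8, Opt9}.
Then maximize storage: best is 35, kept {Opt8}.

Opt8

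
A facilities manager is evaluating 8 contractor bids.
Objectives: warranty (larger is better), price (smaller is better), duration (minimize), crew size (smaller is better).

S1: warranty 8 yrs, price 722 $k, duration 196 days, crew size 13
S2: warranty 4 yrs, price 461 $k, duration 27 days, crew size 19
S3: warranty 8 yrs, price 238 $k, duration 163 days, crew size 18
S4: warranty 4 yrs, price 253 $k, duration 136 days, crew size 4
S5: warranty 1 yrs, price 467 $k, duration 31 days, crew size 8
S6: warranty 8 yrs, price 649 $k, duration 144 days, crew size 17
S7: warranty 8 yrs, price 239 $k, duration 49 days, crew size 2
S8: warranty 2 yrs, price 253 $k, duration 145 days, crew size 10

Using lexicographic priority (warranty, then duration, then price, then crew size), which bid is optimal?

S7

First maximize warranty: best is 8, kept {S1, S3, S6, S7}.
Then minimize duration: best is 49, kept {S7}.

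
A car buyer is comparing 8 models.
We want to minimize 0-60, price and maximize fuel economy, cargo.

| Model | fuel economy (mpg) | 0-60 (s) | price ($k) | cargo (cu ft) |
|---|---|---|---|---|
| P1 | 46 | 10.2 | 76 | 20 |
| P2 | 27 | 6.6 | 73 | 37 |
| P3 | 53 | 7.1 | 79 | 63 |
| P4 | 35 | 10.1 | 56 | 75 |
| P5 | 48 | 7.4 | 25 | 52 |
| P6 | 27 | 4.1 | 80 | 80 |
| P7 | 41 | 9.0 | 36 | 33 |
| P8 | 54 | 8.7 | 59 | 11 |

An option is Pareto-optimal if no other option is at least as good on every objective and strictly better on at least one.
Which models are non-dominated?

P2, P3, P4, P5, P6, P8

P1: dominated by P5 (fuel economy 48≥46, 0-60 7.4≤10.2, price 25≤76, cargo 52≥20).
P2: not dominated.
P3: not dominated.
P4: not dominated.
P5: not dominated (best price).
P6: not dominated (best 0-60).
P7: dominated by P5 (fuel economy 48≥41, 0-60 7.4≤9.0, price 25≤36, cargo 52≥33).
P8: not dominated (best fuel economy).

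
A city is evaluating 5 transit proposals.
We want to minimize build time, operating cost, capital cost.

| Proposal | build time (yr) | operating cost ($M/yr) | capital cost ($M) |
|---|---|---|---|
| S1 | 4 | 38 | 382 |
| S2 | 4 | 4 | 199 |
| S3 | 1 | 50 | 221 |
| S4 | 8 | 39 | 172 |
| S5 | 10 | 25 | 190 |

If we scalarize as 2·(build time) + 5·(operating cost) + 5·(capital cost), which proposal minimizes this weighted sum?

S2

S1: 2·4 + 5·38 + 5·382 = 2108
S2: 2·4 + 5·4 + 5·199 = 1023
S3: 2·1 + 5·50 + 5·221 = 1357
S4: 2·8 + 5·39 + 5·172 = 1071
S5: 2·10 + 5·25 + 5·190 = 1095
Lowest: S2 at 1023.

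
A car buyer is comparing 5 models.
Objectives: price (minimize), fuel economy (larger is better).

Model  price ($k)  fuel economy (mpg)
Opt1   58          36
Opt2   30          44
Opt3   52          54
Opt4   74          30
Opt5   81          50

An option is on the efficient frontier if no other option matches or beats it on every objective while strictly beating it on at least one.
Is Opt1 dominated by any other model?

Opt2 vs Opt1: price 30≤58, fuel economy 44≥36 — Opt2 is at least as good on every objective and strictly better on at least one, so Opt2 dominates Opt1.

Yes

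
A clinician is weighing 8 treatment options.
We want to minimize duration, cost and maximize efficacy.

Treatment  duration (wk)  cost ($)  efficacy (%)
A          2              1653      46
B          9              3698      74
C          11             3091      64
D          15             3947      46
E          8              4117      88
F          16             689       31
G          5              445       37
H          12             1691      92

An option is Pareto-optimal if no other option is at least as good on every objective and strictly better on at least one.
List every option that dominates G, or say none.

none

A: worse on cost (1653 vs 445).
B: worse on duration (9 vs 5).
C: worse on duration (11 vs 5).
D: worse on duration (15 vs 5).
E: worse on duration (8 vs 5).
F: worse on duration (16 vs 5).
H: worse on duration (12 vs 5).
No option dominates G.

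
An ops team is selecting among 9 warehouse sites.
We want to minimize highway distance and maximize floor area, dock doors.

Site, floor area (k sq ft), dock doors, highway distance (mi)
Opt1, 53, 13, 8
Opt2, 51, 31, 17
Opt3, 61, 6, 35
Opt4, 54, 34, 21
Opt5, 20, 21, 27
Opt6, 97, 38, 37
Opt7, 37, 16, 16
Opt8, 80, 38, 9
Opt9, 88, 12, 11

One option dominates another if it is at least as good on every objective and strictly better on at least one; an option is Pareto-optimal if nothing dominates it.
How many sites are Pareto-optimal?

4

Opt1: not dominated (best highway distance).
Opt2: dominated by Opt8 (floor area 80≥51, dock doors 38≥31, highway distance 9≤17).
Opt3: dominated by Opt8 (floor area 80≥61, dock doors 38≥6, highway distance 9≤35).
Opt4: dominated by Opt8 (floor area 80≥54, dock doors 38≥34, highway distance 9≤21).
Opt5: dominated by Opt2 (floor area 51≥20, dock doors 31≥21, highway distance 17≤27).
Opt6: not dominated (best floor area).
Opt7: dominated by Opt8 (floor area 80≥37, dock doors 38≥16, highway distance 9≤16).
Opt8: not dominated.
Opt9: not dominated.
Pareto-optimal: Opt1, Opt6, Opt8, Opt9 → 4.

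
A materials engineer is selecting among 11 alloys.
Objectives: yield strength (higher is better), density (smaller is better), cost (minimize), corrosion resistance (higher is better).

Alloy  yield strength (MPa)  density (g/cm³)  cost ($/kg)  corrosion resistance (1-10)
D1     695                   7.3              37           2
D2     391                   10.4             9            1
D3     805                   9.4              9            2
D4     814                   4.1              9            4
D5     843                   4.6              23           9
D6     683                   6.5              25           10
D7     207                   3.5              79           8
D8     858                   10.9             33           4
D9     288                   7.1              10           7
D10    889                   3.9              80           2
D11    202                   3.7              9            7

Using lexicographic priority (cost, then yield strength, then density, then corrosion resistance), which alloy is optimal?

D4

First minimize cost: best is 9, kept {D2, D3, D4, D11}.
Then maximize yield strength: best is 814, kept {D4}.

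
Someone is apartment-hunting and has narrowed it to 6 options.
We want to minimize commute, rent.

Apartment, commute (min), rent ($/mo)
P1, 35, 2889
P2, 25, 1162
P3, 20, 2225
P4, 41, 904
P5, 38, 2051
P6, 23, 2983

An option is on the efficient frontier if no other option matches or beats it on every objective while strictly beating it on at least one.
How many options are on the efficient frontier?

P1: dominated by P2 (commute 25≤35, rent 1162≤2889).
P2: not dominated.
P3: not dominated (best commute).
P4: not dominated (best rent).
P5: dominated by P2 (commute 25≤38, rent 1162≤2051).
P6: dominated by P3 (commute 20≤23, rent 2225≤2983).
Pareto-optimal: P2, P3, P4 → 3.

3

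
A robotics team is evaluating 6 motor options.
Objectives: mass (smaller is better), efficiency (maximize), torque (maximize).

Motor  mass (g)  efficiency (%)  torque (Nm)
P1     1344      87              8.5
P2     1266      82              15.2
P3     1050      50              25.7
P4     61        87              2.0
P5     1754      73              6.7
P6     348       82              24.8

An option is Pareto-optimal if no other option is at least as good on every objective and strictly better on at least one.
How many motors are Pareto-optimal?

4

P1: not dominated.
P2: dominated by P6 (mass 348≤1266, efficiency 82≥82, torque 24.8≥15.2).
P3: not dominated (best torque).
P4: not dominated (best mass).
P5: dominated by P1 (mass 1344≤1754, efficiency 87≥73, torque 8.5≥6.7).
P6: not dominated.
Pareto-optimal: P1, P3, P4, P6 → 4.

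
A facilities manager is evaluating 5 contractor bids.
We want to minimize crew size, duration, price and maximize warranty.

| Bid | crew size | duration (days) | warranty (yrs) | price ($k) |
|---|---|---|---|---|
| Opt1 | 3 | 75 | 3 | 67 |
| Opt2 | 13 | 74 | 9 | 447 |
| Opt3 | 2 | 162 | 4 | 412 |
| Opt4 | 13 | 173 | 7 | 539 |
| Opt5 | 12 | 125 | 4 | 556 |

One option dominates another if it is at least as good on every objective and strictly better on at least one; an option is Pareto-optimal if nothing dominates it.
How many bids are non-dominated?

Opt1: not dominated (best price).
Opt2: not dominated (best duration).
Opt3: not dominated (best crew size).
Opt4: dominated by Opt2 (crew size 13≤13, duration 74≤173, warranty 9≥7, price 447≤539).
Opt5: not dominated.
Pareto-optimal: Opt1, Opt2, Opt3, Opt5 → 4.

4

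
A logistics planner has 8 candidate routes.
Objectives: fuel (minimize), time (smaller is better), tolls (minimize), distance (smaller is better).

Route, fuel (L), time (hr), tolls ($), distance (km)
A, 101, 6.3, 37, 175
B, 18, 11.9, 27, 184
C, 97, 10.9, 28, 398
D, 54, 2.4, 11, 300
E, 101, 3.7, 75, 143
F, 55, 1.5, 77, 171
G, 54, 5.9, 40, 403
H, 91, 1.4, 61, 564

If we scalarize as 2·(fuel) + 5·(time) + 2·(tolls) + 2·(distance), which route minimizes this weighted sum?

B

A: 2·101 + 5·6.3 + 2·37 + 2·175 = 657.5
B: 2·18 + 5·11.9 + 2·27 + 2·184 = 517.5
C: 2·97 + 5·10.9 + 2·28 + 2·398 = 1100.5
D: 2·54 + 5·2.4 + 2·11 + 2·300 = 742.0
E: 2·101 + 5·3.7 + 2·75 + 2·143 = 656.5
F: 2·55 + 5·1.5 + 2·77 + 2·171 = 613.5
G: 2·54 + 5·5.9 + 2·40 + 2·403 = 1023.5
H: 2·91 + 5·1.4 + 2·61 + 2·564 = 1439.0
Lowest: B at 517.5.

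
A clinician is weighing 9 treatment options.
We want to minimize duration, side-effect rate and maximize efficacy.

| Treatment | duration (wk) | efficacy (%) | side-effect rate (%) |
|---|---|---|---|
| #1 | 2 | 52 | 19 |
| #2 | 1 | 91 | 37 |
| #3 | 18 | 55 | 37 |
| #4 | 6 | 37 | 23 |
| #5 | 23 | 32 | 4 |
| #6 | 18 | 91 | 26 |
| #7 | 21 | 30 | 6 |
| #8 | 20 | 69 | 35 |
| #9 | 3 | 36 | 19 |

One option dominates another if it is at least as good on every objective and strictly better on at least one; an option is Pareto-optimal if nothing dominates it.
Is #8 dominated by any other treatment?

#6 vs #8: duration 18≤20, efficacy 91≥69, side-effect rate 26≤35 — #6 is at least as good on every objective and strictly better on at least one, so #6 dominates #8.

Yes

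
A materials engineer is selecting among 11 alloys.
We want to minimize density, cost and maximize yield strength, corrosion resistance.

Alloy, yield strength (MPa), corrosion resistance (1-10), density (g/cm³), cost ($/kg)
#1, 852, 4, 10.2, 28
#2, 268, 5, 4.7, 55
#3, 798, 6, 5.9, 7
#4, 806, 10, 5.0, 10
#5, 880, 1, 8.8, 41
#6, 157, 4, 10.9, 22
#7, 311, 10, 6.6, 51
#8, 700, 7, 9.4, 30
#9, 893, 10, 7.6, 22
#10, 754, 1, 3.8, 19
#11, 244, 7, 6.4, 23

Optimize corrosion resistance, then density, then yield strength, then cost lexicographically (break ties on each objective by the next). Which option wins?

#4

First maximize corrosion resistance: best is 10, kept {#4, #7, #9}.
Then minimize density: best is 5.0, kept {#4}.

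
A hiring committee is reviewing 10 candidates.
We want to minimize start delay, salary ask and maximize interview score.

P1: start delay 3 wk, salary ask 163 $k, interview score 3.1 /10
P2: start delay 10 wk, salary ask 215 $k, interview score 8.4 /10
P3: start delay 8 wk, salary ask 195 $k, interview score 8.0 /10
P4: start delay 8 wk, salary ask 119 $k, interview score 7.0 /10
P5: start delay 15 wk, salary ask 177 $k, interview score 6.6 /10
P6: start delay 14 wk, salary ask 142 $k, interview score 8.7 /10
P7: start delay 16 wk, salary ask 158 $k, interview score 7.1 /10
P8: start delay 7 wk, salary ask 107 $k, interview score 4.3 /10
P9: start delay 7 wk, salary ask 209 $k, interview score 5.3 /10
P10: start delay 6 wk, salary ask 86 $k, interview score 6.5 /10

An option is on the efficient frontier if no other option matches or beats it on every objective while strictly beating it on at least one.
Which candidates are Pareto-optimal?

P1, P2, P3, P4, P6, P10

P1: not dominated (best start delay).
P2: not dominated.
P3: not dominated.
P4: not dominated.
P5: dominated by P4 (start delay 8≤15, salary ask 119≤177, interview score 7.0≥6.6).
P6: not dominated (best interview score).
P7: dominated by P6 (start delay 14≤16, salary ask 142≤158, interview score 8.7≥7.1).
P8: dominated by P10 (start delay 6≤7, salary ask 86≤107, interview score 6.5≥4.3).
P9: dominated by P10 (start delay 6≤7, salary ask 86≤209, interview score 6.5≥5.3).
P10: not dominated (best salary ask).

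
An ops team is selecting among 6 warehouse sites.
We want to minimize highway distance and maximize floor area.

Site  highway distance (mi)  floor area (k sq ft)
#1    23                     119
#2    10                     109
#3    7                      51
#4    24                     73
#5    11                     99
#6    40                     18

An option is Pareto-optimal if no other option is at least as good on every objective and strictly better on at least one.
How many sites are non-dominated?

3

#1: not dominated (best floor area).
#2: not dominated.
#3: not dominated (best highway distance).
#4: dominated by #1 (highway distance 23≤24, floor area 119≥73).
#5: dominated by #2 (highway distance 10≤11, floor area 109≥99).
#6: dominated by #1 (highway distance 23≤40, floor area 119≥18).
Pareto-optimal: #1, #2, #3 → 3.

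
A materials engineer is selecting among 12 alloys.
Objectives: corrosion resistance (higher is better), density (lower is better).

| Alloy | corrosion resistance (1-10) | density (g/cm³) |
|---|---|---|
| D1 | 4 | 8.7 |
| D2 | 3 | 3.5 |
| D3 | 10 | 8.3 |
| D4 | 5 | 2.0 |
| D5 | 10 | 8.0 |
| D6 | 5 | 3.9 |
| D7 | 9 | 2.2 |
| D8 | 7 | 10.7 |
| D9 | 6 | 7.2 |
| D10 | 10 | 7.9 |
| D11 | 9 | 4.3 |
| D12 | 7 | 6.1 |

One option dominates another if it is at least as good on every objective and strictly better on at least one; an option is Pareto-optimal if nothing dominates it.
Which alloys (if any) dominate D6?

D4, D7

D4: corrosion resistance 5≥5, density 2.0≤3.9 — dominates D6.
D7: corrosion resistance 9≥5, density 2.2≤3.9 — dominates D6.
Others (D1, D2, D3, D5, D8, D9, D10, D11, D12) are each worse than D6 on at least one objective.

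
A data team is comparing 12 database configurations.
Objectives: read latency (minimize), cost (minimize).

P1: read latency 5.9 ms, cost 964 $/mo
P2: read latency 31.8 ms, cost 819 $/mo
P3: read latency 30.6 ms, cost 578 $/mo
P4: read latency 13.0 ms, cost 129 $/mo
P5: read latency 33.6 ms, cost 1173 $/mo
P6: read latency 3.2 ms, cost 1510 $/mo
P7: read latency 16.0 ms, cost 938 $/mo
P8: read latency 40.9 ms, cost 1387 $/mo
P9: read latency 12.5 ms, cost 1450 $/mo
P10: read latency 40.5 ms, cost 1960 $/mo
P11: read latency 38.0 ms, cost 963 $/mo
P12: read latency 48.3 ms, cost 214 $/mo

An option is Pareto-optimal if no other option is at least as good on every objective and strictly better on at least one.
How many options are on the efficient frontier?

P1: not dominated.
P2: dominated by P3 (read latency 30.6≤31.8, cost 578≤819).
P3: dominated by P4 (read latency 13.0≤30.6, cost 129≤578).
P4: not dominated (best cost).
P5: dominated by P1 (read latency 5.9≤33.6, cost 964≤1173).
P6: not dominated (best read latency).
P7: dominated by P4 (read latency 13.0≤16.0, cost 129≤938).
P8: dominated by P1 (read latency 5.9≤40.9, cost 964≤1387).
P9: dominated by P1 (read latency 5.9≤12.5, cost 964≤1450).
P10: dominated by P1 (read latency 5.9≤40.5, cost 964≤1960).
P11: dominated by P2 (read latency 31.8≤38.0, cost 819≤963).
P12: dominated by P4 (read latency 13.0≤48.3, cost 129≤214).
Pareto-optimal: P1, P4, P6 → 3.

3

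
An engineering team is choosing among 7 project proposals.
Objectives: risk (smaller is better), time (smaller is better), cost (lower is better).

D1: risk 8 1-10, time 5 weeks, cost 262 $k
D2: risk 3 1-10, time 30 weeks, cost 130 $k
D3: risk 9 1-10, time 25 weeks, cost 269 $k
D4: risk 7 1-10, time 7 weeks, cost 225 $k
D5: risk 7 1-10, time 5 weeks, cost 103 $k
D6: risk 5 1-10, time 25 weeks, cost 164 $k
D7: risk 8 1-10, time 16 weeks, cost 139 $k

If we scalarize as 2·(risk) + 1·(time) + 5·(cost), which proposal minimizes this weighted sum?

D5

D1: 2·8 + 1·5 + 5·262 = 1331
D2: 2·3 + 1·30 + 5·130 = 686
D3: 2·9 + 1·25 + 5·269 = 1388
D4: 2·7 + 1·7 + 5·225 = 1146
D5: 2·7 + 1·5 + 5·103 = 534
D6: 2·5 + 1·25 + 5·164 = 855
D7: 2·8 + 1·16 + 5·139 = 727
Lowest: D5 at 534.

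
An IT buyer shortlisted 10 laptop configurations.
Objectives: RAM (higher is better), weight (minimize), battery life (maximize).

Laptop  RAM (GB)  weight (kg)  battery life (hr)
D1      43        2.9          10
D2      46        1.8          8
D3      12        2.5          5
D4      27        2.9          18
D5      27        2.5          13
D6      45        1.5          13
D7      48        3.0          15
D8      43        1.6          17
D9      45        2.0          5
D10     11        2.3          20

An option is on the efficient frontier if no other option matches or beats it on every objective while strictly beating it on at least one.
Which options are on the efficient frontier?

D2, D4, D6, D7, D8, D10

D1: dominated by D6 (RAM 45≥43, weight 1.5≤2.9, battery life 13≥10).
D2: not dominated.
D3: dominated by D2 (RAM 46≥12, weight 1.8≤2.5, battery life 8≥5).
D4: not dominated.
D5: dominated by D6 (RAM 45≥27, weight 1.5≤2.5, battery life 13≥13).
D6: not dominated (best weight).
D7: not dominated (best RAM).
D8: not dominated.
D9: dominated by D2 (RAM 46≥45, weight 1.8≤2.0, battery life 8≥5).
D10: not dominated (best battery life).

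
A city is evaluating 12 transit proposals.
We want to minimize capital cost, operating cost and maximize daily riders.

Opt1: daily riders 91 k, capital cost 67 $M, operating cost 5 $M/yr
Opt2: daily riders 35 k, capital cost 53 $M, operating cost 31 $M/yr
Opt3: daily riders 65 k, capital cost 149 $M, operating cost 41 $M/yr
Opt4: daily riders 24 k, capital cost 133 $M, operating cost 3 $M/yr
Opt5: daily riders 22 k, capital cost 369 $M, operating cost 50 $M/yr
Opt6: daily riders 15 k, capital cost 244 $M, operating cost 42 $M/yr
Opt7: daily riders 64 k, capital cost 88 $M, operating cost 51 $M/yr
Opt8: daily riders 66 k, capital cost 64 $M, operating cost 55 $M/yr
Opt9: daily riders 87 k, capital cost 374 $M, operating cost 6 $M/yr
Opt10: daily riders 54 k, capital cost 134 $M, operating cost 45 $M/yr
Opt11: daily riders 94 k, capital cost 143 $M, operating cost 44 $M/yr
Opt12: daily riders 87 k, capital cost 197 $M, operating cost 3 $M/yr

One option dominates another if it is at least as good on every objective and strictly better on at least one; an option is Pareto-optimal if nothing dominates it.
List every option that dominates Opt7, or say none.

Opt1: daily riders 91≥64, capital cost 67≤88, operating cost 5≤51 — dominates Opt7.
Others (Opt2, Opt3, Opt4, Opt5, Opt6, Opt8, Opt9, Opt10, Opt11, Opt12) are each worse than Opt7 on at least one objective.

Opt1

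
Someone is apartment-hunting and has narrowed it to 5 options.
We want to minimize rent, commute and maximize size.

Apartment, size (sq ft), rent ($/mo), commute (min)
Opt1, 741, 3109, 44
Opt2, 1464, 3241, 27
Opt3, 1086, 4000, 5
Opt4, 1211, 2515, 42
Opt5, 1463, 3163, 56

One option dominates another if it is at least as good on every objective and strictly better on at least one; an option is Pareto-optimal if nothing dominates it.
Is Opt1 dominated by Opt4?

Opt4 vs Opt1: size 1211≥741, rent 2515≤3109, commute 42≤44 — Opt4 is at least as good on every objective with at least one strict improvement.

Yes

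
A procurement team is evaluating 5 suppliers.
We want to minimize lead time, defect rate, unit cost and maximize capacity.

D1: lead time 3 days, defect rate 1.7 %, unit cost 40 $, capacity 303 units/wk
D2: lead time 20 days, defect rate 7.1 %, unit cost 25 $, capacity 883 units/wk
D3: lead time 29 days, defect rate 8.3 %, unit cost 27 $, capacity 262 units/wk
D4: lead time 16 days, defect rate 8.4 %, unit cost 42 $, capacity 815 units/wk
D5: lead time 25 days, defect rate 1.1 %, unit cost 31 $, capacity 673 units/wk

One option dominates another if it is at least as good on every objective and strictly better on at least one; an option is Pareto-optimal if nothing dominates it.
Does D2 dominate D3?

D2 vs D3: lead time 20≤29, defect rate 7.1≤8.3, unit cost 25≤27, capacity 883≥262 — D2 is at least as good on every objective with at least one strict improvement.

Yes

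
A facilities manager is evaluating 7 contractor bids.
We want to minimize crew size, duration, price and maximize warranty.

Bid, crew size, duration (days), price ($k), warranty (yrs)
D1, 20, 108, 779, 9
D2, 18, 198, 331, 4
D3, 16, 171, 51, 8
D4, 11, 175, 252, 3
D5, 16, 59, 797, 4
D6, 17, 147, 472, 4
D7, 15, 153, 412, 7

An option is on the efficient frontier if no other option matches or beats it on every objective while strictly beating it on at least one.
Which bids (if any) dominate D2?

D3: crew size 16≤18, duration 171≤198, price 51≤331, warranty 8≥4 — dominates D2.
Others (D1, D4, D5, D6, D7) are each worse than D2 on at least one objective.

D3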